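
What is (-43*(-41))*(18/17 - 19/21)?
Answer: 96965/357 ≈ 271.61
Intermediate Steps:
(-43*(-41))*(18/17 - 19/21) = 1763*(18*(1/17) - 19*1/21) = 1763*(18/17 - 19/21) = 1763*(55/357) = 96965/357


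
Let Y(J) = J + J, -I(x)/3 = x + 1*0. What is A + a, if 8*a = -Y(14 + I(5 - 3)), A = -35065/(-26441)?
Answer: -17817/26441 ≈ -0.67384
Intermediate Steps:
I(x) = -3*x (I(x) = -3*(x + 1*0) = -3*(x + 0) = -3*x)
A = 35065/26441 (A = -35065*(-1/26441) = 35065/26441 ≈ 1.3262)
Y(J) = 2*J
a = -2 (a = (-2*(14 - 3*(5 - 3)))/8 = (-2*(14 - 3*2))/8 = (-2*(14 - 6))/8 = (-2*8)/8 = (-1*16)/8 = (⅛)*(-16) = -2)
A + a = 35065/26441 - 2 = -17817/26441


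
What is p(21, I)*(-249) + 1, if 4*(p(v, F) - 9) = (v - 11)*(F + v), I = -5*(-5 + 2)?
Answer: -24650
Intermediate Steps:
I = 15 (I = -5*(-3) = 15)
p(v, F) = 9 + (-11 + v)*(F + v)/4 (p(v, F) = 9 + ((v - 11)*(F + v))/4 = 9 + ((-11 + v)*(F + v))/4 = 9 + (-11 + v)*(F + v)/4)
p(21, I)*(-249) + 1 = (9 - 11/4*15 - 11/4*21 + (1/4)*21**2 + (1/4)*15*21)*(-249) + 1 = (9 - 165/4 - 231/4 + (1/4)*441 + 315/4)*(-249) + 1 = (9 - 165/4 - 231/4 + 441/4 + 315/4)*(-249) + 1 = 99*(-249) + 1 = -24651 + 1 = -24650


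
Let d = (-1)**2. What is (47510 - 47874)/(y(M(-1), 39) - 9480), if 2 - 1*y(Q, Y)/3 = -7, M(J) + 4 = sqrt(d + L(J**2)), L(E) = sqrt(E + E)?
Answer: 364/9453 ≈ 0.038506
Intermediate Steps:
d = 1
L(E) = sqrt(2)*sqrt(E) (L(E) = sqrt(2*E) = sqrt(2)*sqrt(E))
M(J) = -4 + sqrt(1 + sqrt(2)*sqrt(J**2))
y(Q, Y) = 27 (y(Q, Y) = 6 - 3*(-7) = 6 + 21 = 27)
(47510 - 47874)/(y(M(-1), 39) - 9480) = (47510 - 47874)/(27 - 9480) = -364/(-9453) = -364*(-1/9453) = 364/9453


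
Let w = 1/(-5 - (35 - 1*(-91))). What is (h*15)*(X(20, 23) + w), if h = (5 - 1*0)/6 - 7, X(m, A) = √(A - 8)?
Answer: 185/262 - 185*√15/2 ≈ -357.54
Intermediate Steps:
X(m, A) = √(-8 + A)
h = -37/6 (h = (5 + 0)*(⅙) - 7 = 5*(⅙) - 7 = ⅚ - 7 = -37/6 ≈ -6.1667)
w = -1/131 (w = 1/(-5 - (35 + 91)) = 1/(-5 - 1*126) = 1/(-5 - 126) = 1/(-131) = -1/131 ≈ -0.0076336)
(h*15)*(X(20, 23) + w) = (-37/6*15)*(√(-8 + 23) - 1/131) = -185*(√15 - 1/131)/2 = -185*(-1/131 + √15)/2 = 185/262 - 185*√15/2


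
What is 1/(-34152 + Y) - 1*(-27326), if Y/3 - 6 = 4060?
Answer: 599915003/21954 ≈ 27326.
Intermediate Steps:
Y = 12198 (Y = 18 + 3*4060 = 18 + 12180 = 12198)
1/(-34152 + Y) - 1*(-27326) = 1/(-34152 + 12198) - 1*(-27326) = 1/(-21954) + 27326 = -1/21954 + 27326 = 599915003/21954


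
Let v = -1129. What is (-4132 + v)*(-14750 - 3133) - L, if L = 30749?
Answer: 94051714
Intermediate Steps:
(-4132 + v)*(-14750 - 3133) - L = (-4132 - 1129)*(-14750 - 3133) - 1*30749 = -5261*(-17883) - 30749 = 94082463 - 30749 = 94051714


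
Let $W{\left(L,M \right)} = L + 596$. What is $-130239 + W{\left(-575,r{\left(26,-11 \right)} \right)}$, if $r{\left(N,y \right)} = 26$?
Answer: $-130218$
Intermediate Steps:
$W{\left(L,M \right)} = 596 + L$
$-130239 + W{\left(-575,r{\left(26,-11 \right)} \right)} = -130239 + \left(596 - 575\right) = -130239 + 21 = -130218$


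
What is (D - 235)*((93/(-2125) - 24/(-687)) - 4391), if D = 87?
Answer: 316242651456/486625 ≈ 6.4987e+5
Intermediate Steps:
(D - 235)*((93/(-2125) - 24/(-687)) - 4391) = (87 - 235)*((93/(-2125) - 24/(-687)) - 4391) = -148*((93*(-1/2125) - 24*(-1/687)) - 4391) = -148*((-93/2125 + 8/229) - 4391) = -148*(-4297/486625 - 4391) = -148*(-2136774672/486625) = 316242651456/486625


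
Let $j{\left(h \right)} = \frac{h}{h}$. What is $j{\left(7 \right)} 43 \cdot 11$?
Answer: $473$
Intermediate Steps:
$j{\left(h \right)} = 1$
$j{\left(7 \right)} 43 \cdot 11 = 1 \cdot 43 \cdot 11 = 43 \cdot 11 = 473$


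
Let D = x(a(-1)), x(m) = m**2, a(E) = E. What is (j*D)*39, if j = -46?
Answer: -1794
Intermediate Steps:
D = 1 (D = (-1)**2 = 1)
(j*D)*39 = -46*1*39 = -46*39 = -1794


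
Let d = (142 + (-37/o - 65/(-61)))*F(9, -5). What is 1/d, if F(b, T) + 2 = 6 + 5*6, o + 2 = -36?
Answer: 1159/5676011 ≈ 0.00020419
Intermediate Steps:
o = -38 (o = -2 - 36 = -38)
F(b, T) = 34 (F(b, T) = -2 + (6 + 5*6) = -2 + (6 + 30) = -2 + 36 = 34)
d = 5676011/1159 (d = (142 + (-37/(-38) - 65/(-61)))*34 = (142 + (-37*(-1/38) - 65*(-1/61)))*34 = (142 + (37/38 + 65/61))*34 = (142 + 4727/2318)*34 = (333883/2318)*34 = 5676011/1159 ≈ 4897.3)
1/d = 1/(5676011/1159) = 1159/5676011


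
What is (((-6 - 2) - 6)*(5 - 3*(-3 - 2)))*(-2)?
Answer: 560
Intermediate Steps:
(((-6 - 2) - 6)*(5 - 3*(-3 - 2)))*(-2) = ((-8 - 6)*(5 - 3*(-5)))*(-2) = -14*(5 + 15)*(-2) = -14*20*(-2) = -280*(-2) = 560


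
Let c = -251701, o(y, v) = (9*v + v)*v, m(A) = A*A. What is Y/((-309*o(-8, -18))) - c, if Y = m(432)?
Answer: 129625919/515 ≈ 2.5170e+5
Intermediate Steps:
m(A) = A²
o(y, v) = 10*v² (o(y, v) = (10*v)*v = 10*v²)
Y = 186624 (Y = 432² = 186624)
Y/((-309*o(-8, -18))) - c = 186624/((-3090*(-18)²)) - 1*(-251701) = 186624/((-3090*324)) + 251701 = 186624/((-309*3240)) + 251701 = 186624/(-1001160) + 251701 = 186624*(-1/1001160) + 251701 = -96/515 + 251701 = 129625919/515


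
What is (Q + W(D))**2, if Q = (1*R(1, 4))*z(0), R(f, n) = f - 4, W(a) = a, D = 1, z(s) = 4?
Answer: 121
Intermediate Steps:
R(f, n) = -4 + f
Q = -12 (Q = (1*(-4 + 1))*4 = (1*(-3))*4 = -3*4 = -12)
(Q + W(D))**2 = (-12 + 1)**2 = (-11)**2 = 121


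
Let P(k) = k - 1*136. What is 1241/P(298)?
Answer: 1241/162 ≈ 7.6605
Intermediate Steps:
P(k) = -136 + k (P(k) = k - 136 = -136 + k)
1241/P(298) = 1241/(-136 + 298) = 1241/162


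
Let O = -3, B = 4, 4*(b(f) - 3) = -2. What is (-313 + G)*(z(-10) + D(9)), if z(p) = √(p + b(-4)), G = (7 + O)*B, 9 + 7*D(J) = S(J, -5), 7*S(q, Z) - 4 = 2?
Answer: 16929/49 - 297*I*√30/2 ≈ 345.49 - 813.37*I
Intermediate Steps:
S(q, Z) = 6/7 (S(q, Z) = 4/7 + (⅐)*2 = 4/7 + 2/7 = 6/7)
b(f) = 5/2 (b(f) = 3 + (¼)*(-2) = 3 - ½ = 5/2)
D(J) = -57/49 (D(J) = -9/7 + (⅐)*(6/7) = -9/7 + 6/49 = -57/49)
G = 16 (G = (7 - 3)*4 = 4*4 = 16)
z(p) = √(5/2 + p) (z(p) = √(p + 5/2) = √(5/2 + p))
(-313 + G)*(z(-10) + D(9)) = (-313 + 16)*(√(10 + 4*(-10))/2 - 57/49) = -297*(√(10 - 40)/2 - 57/49) = -297*(√(-30)/2 - 57/49) = -297*((I*√30)/2 - 57/49) = -297*(I*√30/2 - 57/49) = -297*(-57/49 + I*√30/2) = 16929/49 - 297*I*√30/2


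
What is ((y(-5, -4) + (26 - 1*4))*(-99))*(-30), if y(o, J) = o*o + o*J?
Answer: 198990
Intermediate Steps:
y(o, J) = o² + J*o
((y(-5, -4) + (26 - 1*4))*(-99))*(-30) = ((-5*(-4 - 5) + (26 - 1*4))*(-99))*(-30) = ((-5*(-9) + (26 - 4))*(-99))*(-30) = ((45 + 22)*(-99))*(-30) = (67*(-99))*(-30) = -6633*(-30) = 198990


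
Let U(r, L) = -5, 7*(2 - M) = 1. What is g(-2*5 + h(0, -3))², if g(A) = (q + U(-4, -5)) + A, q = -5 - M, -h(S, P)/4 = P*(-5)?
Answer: 328329/49 ≈ 6700.6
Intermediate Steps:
M = 13/7 (M = 2 - ⅐*1 = 2 - ⅐ = 13/7 ≈ 1.8571)
h(S, P) = 20*P (h(S, P) = -4*P*(-5) = -(-20)*P = 20*P)
q = -48/7 (q = -5 - 1*13/7 = -5 - 13/7 = -48/7 ≈ -6.8571)
g(A) = -83/7 + A (g(A) = (-48/7 - 5) + A = -83/7 + A)
g(-2*5 + h(0, -3))² = (-83/7 + (-2*5 + 20*(-3)))² = (-83/7 + (-10 - 60))² = (-83/7 - 70)² = (-573/7)² = 328329/49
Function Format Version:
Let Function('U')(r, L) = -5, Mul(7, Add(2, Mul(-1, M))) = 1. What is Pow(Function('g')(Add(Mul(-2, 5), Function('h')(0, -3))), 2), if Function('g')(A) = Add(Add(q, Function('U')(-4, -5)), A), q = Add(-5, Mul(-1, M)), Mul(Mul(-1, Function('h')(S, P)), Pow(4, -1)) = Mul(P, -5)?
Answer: Rational(328329, 49) ≈ 6700.6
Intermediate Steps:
M = Rational(13, 7) (M = Add(2, Mul(Rational(-1, 7), 1)) = Add(2, Rational(-1, 7)) = Rational(13, 7) ≈ 1.8571)
Function('h')(S, P) = Mul(20, P) (Function('h')(S, P) = Mul(-4, Mul(P, -5)) = Mul(-4, Mul(-5, P)) = Mul(20, P))
q = Rational(-48, 7) (q = Add(-5, Mul(-1, Rational(13, 7))) = Add(-5, Rational(-13, 7)) = Rational(-48, 7) ≈ -6.8571)
Function('g')(A) = Add(Rational(-83, 7), A) (Function('g')(A) = Add(Add(Rational(-48, 7), -5), A) = Add(Rational(-83, 7), A))
Pow(Function('g')(Add(Mul(-2, 5), Function('h')(0, -3))), 2) = Pow(Add(Rational(-83, 7), Add(Mul(-2, 5), Mul(20, -3))), 2) = Pow(Add(Rational(-83, 7), Add(-10, -60)), 2) = Pow(Add(Rational(-83, 7), -70), 2) = Pow(Rational(-573, 7), 2) = Rational(328329, 49)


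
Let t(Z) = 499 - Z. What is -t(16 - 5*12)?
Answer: -543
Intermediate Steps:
-t(16 - 5*12) = -(499 - (16 - 5*12)) = -(499 - (16 - 60)) = -(499 - 1*(-44)) = -(499 + 44) = -1*543 = -543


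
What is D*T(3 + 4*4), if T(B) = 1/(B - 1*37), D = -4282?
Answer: 2141/9 ≈ 237.89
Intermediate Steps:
T(B) = 1/(-37 + B) (T(B) = 1/(B - 37) = 1/(-37 + B))
D*T(3 + 4*4) = -4282/(-37 + (3 + 4*4)) = -4282/(-37 + (3 + 16)) = -4282/(-37 + 19) = -4282/(-18) = -4282*(-1/18) = 2141/9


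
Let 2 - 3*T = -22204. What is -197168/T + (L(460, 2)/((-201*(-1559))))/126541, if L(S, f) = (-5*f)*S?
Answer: -3909127829038496/146754869271519 ≈ -26.637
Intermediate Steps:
T = 7402 (T = 2/3 - 1/3*(-22204) = 2/3 + 22204/3 = 7402)
L(S, f) = -5*S*f
-197168/T + (L(460, 2)/((-201*(-1559))))/126541 = -197168/7402 + ((-5*460*2)/((-201*(-1559))))/126541 = -197168*1/7402 - 4600/313359*(1/126541) = -98584/3701 - 4600*1/313359*(1/126541) = -98584/3701 - 4600/313359*1/126541 = -98584/3701 - 4600/39652761219 = -3909127829038496/146754869271519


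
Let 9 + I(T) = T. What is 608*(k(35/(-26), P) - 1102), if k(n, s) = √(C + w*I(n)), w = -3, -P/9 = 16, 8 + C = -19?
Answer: -670016 + 304*√2730/13 ≈ -6.6879e+5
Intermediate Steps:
C = -27 (C = -8 - 19 = -27)
P = -144 (P = -9*16 = -144)
I(T) = -9 + T
k(n, s) = √3*√(-n) (k(n, s) = √(-27 - 3*(-9 + n)) = √(-27 + (27 - 3*n)) = √(-3*n) = √3*√(-n))
608*(k(35/(-26), P) - 1102) = 608*(√3*√(-35/(-26)) - 1102) = 608*(√3*√(-35*(-1)/26) - 1102) = 608*(√3*√(-1*(-35/26)) - 1102) = 608*(√3*√(35/26) - 1102) = 608*(√3*(√910/26) - 1102) = 608*(√2730/26 - 1102) = 608*(-1102 + √2730/26) = -670016 + 304*√2730/13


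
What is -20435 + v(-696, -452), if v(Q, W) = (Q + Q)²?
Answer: 1917229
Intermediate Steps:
v(Q, W) = 4*Q² (v(Q, W) = (2*Q)² = 4*Q²)
-20435 + v(-696, -452) = -20435 + 4*(-696)² = -20435 + 4*484416 = -20435 + 1937664 = 1917229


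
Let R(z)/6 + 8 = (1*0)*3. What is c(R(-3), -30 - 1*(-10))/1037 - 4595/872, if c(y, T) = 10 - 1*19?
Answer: -4772863/904264 ≈ -5.2782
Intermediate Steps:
R(z) = -48 (R(z) = -48 + 6*((1*0)*3) = -48 + 6*(0*3) = -48 + 6*0 = -48 + 0 = -48)
c(y, T) = -9 (c(y, T) = 10 - 19 = -9)
c(R(-3), -30 - 1*(-10))/1037 - 4595/872 = -9/1037 - 4595/872 = -4772863/904264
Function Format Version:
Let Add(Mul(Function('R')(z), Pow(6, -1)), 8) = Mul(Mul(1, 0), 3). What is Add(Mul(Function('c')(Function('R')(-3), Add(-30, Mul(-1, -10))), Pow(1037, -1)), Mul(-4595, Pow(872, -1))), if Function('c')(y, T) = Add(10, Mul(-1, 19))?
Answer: Rational(-4772863, 904264) ≈ -5.2782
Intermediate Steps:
Function('R')(z) = -48 (Function('R')(z) = Add(-48, Mul(6, Mul(Mul(1, 0), 3))) = Add(-48, Mul(6, Mul(0, 3))) = Add(-48, Mul(6, 0)) = Add(-48, 0) = -48)
Function('c')(y, T) = -9 (Function('c')(y, T) = Add(10, -19) = -9)
Add(Mul(Function('c')(Function('R')(-3), Add(-30, Mul(-1, -10))), Pow(1037, -1)), Mul(-4595, Pow(872, -1))) = Add(Mul(-9, Pow(1037, -1)), Mul(-4595, Pow(872, -1))) = Add(Mul(-9, Rational(1, 1037)), Mul(-4595, Rational(1, 872))) = Add(Rational(-9, 1037), Rational(-4595, 872)) = Rational(-4772863, 904264)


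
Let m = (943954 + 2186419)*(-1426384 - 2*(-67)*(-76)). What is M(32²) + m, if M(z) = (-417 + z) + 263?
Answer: -4496993678994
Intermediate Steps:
M(z) = -154 + z
m = -4496993679864 (m = 3130373*(-1426384 + 134*(-76)) = 3130373*(-1426384 - 10184) = 3130373*(-1436568) = -4496993679864)
M(32²) + m = (-154 + 32²) - 4496993679864 = (-154 + 1024) - 4496993679864 = 870 - 4496993679864 = -4496993678994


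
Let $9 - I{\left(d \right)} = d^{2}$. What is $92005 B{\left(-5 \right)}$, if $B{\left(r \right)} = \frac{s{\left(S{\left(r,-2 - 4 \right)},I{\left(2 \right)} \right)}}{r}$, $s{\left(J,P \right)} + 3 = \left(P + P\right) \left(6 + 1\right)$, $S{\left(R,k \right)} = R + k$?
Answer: $-1232867$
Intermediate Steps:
$I{\left(d \right)} = 9 - d^{2}$
$s{\left(J,P \right)} = -3 + 14 P$ ($s{\left(J,P \right)} = -3 + \left(P + P\right) \left(6 + 1\right) = -3 + 2 P 7 = -3 + 14 P$)
$B{\left(r \right)} = \frac{67}{r}$ ($B{\left(r \right)} = \frac{-3 + 14 \left(9 - 2^{2}\right)}{r} = \frac{-3 + 14 \left(9 - 4\right)}{r} = \frac{-3 + 14 \cdot 5}{r} = \frac{-3 + 70}{r} = \frac{67}{r}$)
$92005 B{\left(-5 \right)} = 92005 \frac{67}{-5} = 92005 \cdot 67 \left(- \frac{1}{5}\right) = 92005 \left(- \frac{67}{5}\right) = -1232867$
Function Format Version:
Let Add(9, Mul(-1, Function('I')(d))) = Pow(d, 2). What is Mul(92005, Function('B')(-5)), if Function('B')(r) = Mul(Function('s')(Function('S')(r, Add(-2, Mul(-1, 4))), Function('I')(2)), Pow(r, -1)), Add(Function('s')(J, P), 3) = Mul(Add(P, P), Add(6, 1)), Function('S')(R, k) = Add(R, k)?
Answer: -1232867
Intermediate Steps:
Function('I')(d) = Add(9, Mul(-1, Pow(d, 2)))
Function('s')(J, P) = Add(-3, Mul(14, P)) (Function('s')(J, P) = Add(-3, Mul(Add(P, P), Add(6, 1))) = Add(-3, Mul(Mul(2, P), 7)) = Add(-3, Mul(14, P)))
Function('B')(r) = Mul(67, Pow(r, -1)) (Function('B')(r) = Mul(Add(-3, Mul(14, Add(9, Mul(-1, Pow(2, 2))))), Pow(r, -1)) = Mul(Add(-3, Mul(14, Add(9, Mul(-1, 4)))), Pow(r, -1)) = Mul(Add(-3, Mul(14, Add(9, -4))), Pow(r, -1)) = Mul(Add(-3, Mul(14, 5)), Pow(r, -1)) = Mul(Add(-3, 70), Pow(r, -1)) = Mul(67, Pow(r, -1)))
Mul(92005, Function('B')(-5)) = Mul(92005, Mul(67, Pow(-5, -1))) = Mul(92005, Mul(67, Rational(-1, 5))) = Mul(92005, Rational(-67, 5)) = -1232867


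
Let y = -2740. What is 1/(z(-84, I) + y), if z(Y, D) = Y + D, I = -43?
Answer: -1/2867 ≈ -0.00034880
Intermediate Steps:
z(Y, D) = D + Y
1/(z(-84, I) + y) = 1/((-43 - 84) - 2740) = 1/(-127 - 2740) = 1/(-2867) = -1/2867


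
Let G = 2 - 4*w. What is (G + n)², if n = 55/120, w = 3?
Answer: 52441/576 ≈ 91.043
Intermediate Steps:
n = 11/24 (n = 55*(1/120) = 11/24 ≈ 0.45833)
G = -10 (G = 2 - 4*3 = 2 - 12 = -10)
(G + n)² = (-10 + 11/24)² = (-229/24)² = 52441/576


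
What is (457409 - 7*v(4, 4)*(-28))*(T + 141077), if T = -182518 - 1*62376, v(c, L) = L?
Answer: -47568222681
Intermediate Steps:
T = -244894 (T = -182518 - 62376 = -244894)
(457409 - 7*v(4, 4)*(-28))*(T + 141077) = (457409 - 7*4*(-28))*(-244894 + 141077) = (457409 - 28*(-28))*(-103817) = (457409 + 784)*(-103817) = 458193*(-103817) = -47568222681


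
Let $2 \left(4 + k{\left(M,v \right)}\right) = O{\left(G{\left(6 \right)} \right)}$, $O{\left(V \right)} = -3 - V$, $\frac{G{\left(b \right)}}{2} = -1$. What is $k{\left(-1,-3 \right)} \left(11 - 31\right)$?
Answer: $90$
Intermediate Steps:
$G{\left(b \right)} = -2$ ($G{\left(b \right)} = 2 \left(-1\right) = -2$)
$k{\left(M,v \right)} = - \frac{9}{2}$ ($k{\left(M,v \right)} = -4 + \frac{-3 - -2}{2} = -4 + \frac{-3 + 2}{2} = -4 + \frac{1}{2} \left(-1\right) = -4 - \frac{1}{2} = - \frac{9}{2}$)
$k{\left(-1,-3 \right)} \left(11 - 31\right) = - \frac{9 \left(11 - 31\right)}{2} = \left(- \frac{9}{2}\right) \left(-20\right) = 90$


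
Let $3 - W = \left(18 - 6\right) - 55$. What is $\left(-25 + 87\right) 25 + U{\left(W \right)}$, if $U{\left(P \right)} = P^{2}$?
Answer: $3666$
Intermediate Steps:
$W = 46$ ($W = 3 - \left(\left(18 - 6\right) - 55\right) = 3 - \left(12 - 55\right) = 3 - -43 = 3 + 43 = 46$)
$\left(-25 + 87\right) 25 + U{\left(W \right)} = \left(-25 + 87\right) 25 + 46^{2} = 62 \cdot 25 + 2116 = 1550 + 2116 = 3666$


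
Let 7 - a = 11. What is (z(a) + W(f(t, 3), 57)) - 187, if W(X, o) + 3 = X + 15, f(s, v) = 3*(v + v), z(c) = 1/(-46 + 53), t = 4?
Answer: -1098/7 ≈ -156.86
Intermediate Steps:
a = -4 (a = 7 - 1*11 = 7 - 11 = -4)
z(c) = ⅐ (z(c) = 1/7 = ⅐)
f(s, v) = 6*v (f(s, v) = 3*(2*v) = 6*v)
W(X, o) = 12 + X (W(X, o) = -3 + (X + 15) = -3 + (15 + X) = 12 + X)
(z(a) + W(f(t, 3), 57)) - 187 = (⅐ + (12 + 6*3)) - 187 = (⅐ + (12 + 18)) - 187 = (⅐ + 30) - 187 = 211/7 - 187 = -1098/7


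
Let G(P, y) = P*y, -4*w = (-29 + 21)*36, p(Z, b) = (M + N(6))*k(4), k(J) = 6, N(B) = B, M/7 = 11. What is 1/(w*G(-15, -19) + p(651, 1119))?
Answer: 1/21018 ≈ 4.7578e-5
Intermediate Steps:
M = 77 (M = 7*11 = 77)
p(Z, b) = 498 (p(Z, b) = (77 + 6)*6 = 83*6 = 498)
w = 72 (w = -(-29 + 21)*36/4 = -(-2)*36 = -¼*(-288) = 72)
1/(w*G(-15, -19) + p(651, 1119)) = 1/(72*(-15*(-19)) + 498) = 1/(72*285 + 498) = 1/(20520 + 498) = 1/21018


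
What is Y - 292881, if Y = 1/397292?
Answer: -116359278251/397292 ≈ -2.9288e+5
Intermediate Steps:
Y = 1/397292 ≈ 2.5170e-6
Y - 292881 = 1/397292 - 292881 = -116359278251/397292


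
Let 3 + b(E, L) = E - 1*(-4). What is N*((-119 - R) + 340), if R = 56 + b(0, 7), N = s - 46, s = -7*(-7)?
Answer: 492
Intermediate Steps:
s = 49
b(E, L) = 1 + E (b(E, L) = -3 + (E - 1*(-4)) = -3 + (E + 4) = -3 + (4 + E) = 1 + E)
N = 3 (N = 49 - 46 = 3)
R = 57 (R = 56 + (1 + 0) = 56 + 1 = 57)
N*((-119 - R) + 340) = 3*((-119 - 1*57) + 340) = 3*((-119 - 57) + 340) = 3*(-176 + 340) = 3*164 = 492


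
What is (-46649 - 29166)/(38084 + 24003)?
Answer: -75815/62087 ≈ -1.2211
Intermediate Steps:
(-46649 - 29166)/(38084 + 24003) = -75815/62087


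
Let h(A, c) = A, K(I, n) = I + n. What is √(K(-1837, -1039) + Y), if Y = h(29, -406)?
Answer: I*√2847 ≈ 53.357*I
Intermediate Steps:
Y = 29
√(K(-1837, -1039) + Y) = √((-1837 - 1039) + 29) = √(-2876 + 29) = √(-2847) = I*√2847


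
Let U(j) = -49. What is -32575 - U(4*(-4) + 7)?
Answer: -32526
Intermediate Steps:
-32575 - U(4*(-4) + 7) = -32575 - 1*(-49) = -32575 + 49 = -32526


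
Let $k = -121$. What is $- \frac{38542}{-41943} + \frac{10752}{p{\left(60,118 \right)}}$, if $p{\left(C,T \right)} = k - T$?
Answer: $- \frac{441759598}{10024377} \approx -44.069$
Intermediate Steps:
$p{\left(C,T \right)} = -121 - T$
$- \frac{38542}{-41943} + \frac{10752}{p{\left(60,118 \right)}} = - \frac{38542}{-41943} + \frac{10752}{-121 - 118} = \left(-38542\right) \left(- \frac{1}{41943}\right) + \frac{10752}{-121 - 118} = \frac{38542}{41943} + \frac{10752}{-239} = \frac{38542}{41943} + 10752 \left(- \frac{1}{239}\right) = \frac{38542}{41943} - \frac{10752}{239} = - \frac{441759598}{10024377}$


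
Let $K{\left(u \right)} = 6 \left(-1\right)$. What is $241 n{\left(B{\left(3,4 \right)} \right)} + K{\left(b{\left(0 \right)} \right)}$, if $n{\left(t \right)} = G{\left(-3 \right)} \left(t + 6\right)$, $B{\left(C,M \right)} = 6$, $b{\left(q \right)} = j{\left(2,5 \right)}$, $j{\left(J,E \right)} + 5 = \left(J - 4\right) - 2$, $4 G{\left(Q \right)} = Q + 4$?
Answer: $717$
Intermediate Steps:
$G{\left(Q \right)} = 1 + \frac{Q}{4}$ ($G{\left(Q \right)} = \frac{Q + 4}{4} = \frac{4 + Q}{4} = 1 + \frac{Q}{4}$)
$j{\left(J,E \right)} = -11 + J$ ($j{\left(J,E \right)} = -5 + \left(\left(J - 4\right) - 2\right) = -5 + \left(\left(-4 + J\right) - 2\right) = -5 + \left(-6 + J\right) = -11 + J$)
$b{\left(q \right)} = -9$ ($b{\left(q \right)} = -11 + 2 = -9$)
$n{\left(t \right)} = \frac{3}{2} + \frac{t}{4}$ ($n{\left(t \right)} = \left(1 + \frac{1}{4} \left(-3\right)\right) \left(t + 6\right) = \left(1 - \frac{3}{4}\right) \left(6 + t\right) = \frac{6 + t}{4} = \frac{3}{2} + \frac{t}{4}$)
$K{\left(u \right)} = -6$
$241 n{\left(B{\left(3,4 \right)} \right)} + K{\left(b{\left(0 \right)} \right)} = 241 \left(\frac{3}{2} + \frac{1}{4} \cdot 6\right) - 6 = 241 \left(\frac{3}{2} + \frac{3}{2}\right) - 6 = 241 \cdot 3 - 6 = 723 - 6 = 717$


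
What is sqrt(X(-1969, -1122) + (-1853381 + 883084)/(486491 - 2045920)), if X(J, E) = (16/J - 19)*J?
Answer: 2*sqrt(22754298890744230)/1559429 ≈ 193.46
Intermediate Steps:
X(J, E) = J*(-19 + 16/J) (X(J, E) = (-19 + 16/J)*J = J*(-19 + 16/J))
sqrt(X(-1969, -1122) + (-1853381 + 883084)/(486491 - 2045920)) = sqrt((16 - 19*(-1969)) + (-1853381 + 883084)/(486491 - 2045920)) = sqrt((16 + 37411) - 970297/(-1559429)) = sqrt(37427 - 970297*(-1/1559429)) = sqrt(37427 + 970297/1559429) = sqrt(58365719480/1559429) = 2*sqrt(22754298890744230)/1559429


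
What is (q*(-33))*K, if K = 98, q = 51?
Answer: -164934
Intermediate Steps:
(q*(-33))*K = (51*(-33))*98 = -1683*98 = -164934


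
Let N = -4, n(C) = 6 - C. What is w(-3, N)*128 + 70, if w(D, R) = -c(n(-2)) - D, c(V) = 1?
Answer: 326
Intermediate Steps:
w(D, R) = -1 - D (w(D, R) = -1*1 - D = -1 - D)
w(-3, N)*128 + 70 = (-1 - 1*(-3))*128 + 70 = (-1 + 3)*128 + 70 = 2*128 + 70 = 256 + 70 = 326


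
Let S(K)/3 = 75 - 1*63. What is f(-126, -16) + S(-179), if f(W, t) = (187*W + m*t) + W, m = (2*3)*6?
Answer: -24228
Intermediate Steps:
m = 36 (m = 6*6 = 36)
f(W, t) = 36*t + 188*W (f(W, t) = (187*W + 36*t) + W = (36*t + 187*W) + W = 36*t + 188*W)
S(K) = 36 (S(K) = 3*(75 - 1*63) = 3*(75 - 63) = 3*12 = 36)
f(-126, -16) + S(-179) = (36*(-16) + 188*(-126)) + 36 = (-576 - 23688) + 36 = -24264 + 36 = -24228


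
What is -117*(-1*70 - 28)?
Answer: 11466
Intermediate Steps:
-117*(-1*70 - 28) = -117*(-70 - 28) = -117*(-98) = 11466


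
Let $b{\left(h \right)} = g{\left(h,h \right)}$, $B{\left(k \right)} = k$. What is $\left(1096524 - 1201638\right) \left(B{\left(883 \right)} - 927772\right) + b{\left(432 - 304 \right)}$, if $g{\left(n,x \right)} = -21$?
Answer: $97429010325$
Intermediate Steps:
$b{\left(h \right)} = -21$
$\left(1096524 - 1201638\right) \left(B{\left(883 \right)} - 927772\right) + b{\left(432 - 304 \right)} = \left(1096524 - 1201638\right) \left(883 - 927772\right) - 21 = \left(-105114\right) \left(-926889\right) - 21 = 97429010346 - 21 = 97429010325$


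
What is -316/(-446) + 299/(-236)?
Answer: -29389/52628 ≈ -0.55843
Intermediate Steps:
-316/(-446) + 299/(-236) = -316*(-1/446) + 299*(-1/236) = 158/223 - 299/236 = -29389/52628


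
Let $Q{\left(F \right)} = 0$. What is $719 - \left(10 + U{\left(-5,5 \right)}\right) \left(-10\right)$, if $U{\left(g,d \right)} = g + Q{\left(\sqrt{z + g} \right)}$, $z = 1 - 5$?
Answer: $769$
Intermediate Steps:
$z = -4$ ($z = 1 - 5 = -4$)
$U{\left(g,d \right)} = g$ ($U{\left(g,d \right)} = g + 0 = g$)
$719 - \left(10 + U{\left(-5,5 \right)}\right) \left(-10\right) = 719 - \left(10 - 5\right) \left(-10\right) = 719 - 5 \left(-10\right) = 719 - -50 = 719 + 50 = 769$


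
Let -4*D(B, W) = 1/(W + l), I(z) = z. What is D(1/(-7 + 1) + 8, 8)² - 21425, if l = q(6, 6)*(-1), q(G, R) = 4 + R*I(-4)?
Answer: -268755199/12544 ≈ -21425.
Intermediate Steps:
q(G, R) = 4 - 4*R (q(G, R) = 4 + R*(-4) = 4 - 4*R)
l = 20 (l = (4 - 4*6)*(-1) = (4 - 24)*(-1) = -20*(-1) = 20)
D(B, W) = -1/(4*(20 + W)) (D(B, W) = -1/(4*(W + 20)) = -1/(4*(20 + W)))
D(1/(-7 + 1) + 8, 8)² - 21425 = (-1/(80 + 4*8))² - 21425 = (-1/(80 + 32))² - 21425 = (-1/112)² - 21425 = 1/12544 - 21425 = -268755199/12544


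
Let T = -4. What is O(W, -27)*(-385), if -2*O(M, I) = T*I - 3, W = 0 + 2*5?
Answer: 40425/2 ≈ 20213.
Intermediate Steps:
W = 10 (W = 0 + 10 = 10)
O(M, I) = 3/2 + 2*I (O(M, I) = -(-4*I - 3)/2 = -(-3 - 4*I)/2 = 3/2 + 2*I)
O(W, -27)*(-385) = (3/2 + 2*(-27))*(-385) = (3/2 - 54)*(-385) = -105/2*(-385) = 40425/2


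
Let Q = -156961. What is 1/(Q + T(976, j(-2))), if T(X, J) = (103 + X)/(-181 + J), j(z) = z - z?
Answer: -181/28411020 ≈ -6.3708e-6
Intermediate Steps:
j(z) = 0
T(X, J) = (103 + X)/(-181 + J)
1/(Q + T(976, j(-2))) = 1/(-156961 + (103 + 976)/(-181 + 0)) = 1/(-156961 + 1079/(-181)) = 1/(-156961 - 1/181*1079) = 1/(-156961 - 1079/181) = 1/(-28411020/181) = -181/28411020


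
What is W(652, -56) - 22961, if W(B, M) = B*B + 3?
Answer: 402146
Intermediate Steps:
W(B, M) = 3 + B² (W(B, M) = B² + 3 = 3 + B²)
W(652, -56) - 22961 = (3 + 652²) - 22961 = (3 + 425104) - 22961 = 425107 - 22961 = 402146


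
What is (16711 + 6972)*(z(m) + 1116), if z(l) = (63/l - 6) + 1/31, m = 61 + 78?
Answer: 113325097006/4309 ≈ 2.6300e+7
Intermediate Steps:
m = 139
z(l) = -185/31 + 63/l (z(l) = (-6 + 63/l) + 1/31 = -185/31 + 63/l)
(16711 + 6972)*(z(m) + 1116) = (16711 + 6972)*((-185/31 + 63/139) + 1116) = 23683*((-185/31 + 63*(1/139)) + 1116) = 23683*((-185/31 + 63/139) + 1116) = 23683*(-23762/4309 + 1116) = 23683*(4785082/4309) = 113325097006/4309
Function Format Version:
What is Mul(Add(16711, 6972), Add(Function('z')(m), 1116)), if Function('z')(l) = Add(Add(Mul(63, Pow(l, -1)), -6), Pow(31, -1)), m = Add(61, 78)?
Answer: Rational(113325097006, 4309) ≈ 2.6300e+7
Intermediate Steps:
m = 139
Function('z')(l) = Add(Rational(-185, 31), Mul(63, Pow(l, -1))) (Function('z')(l) = Add(Add(-6, Mul(63, Pow(l, -1))), Rational(1, 31)) = Add(Rational(-185, 31), Mul(63, Pow(l, -1))))
Mul(Add(16711, 6972), Add(Function('z')(m), 1116)) = Mul(Add(16711, 6972), Add(Add(Rational(-185, 31), Mul(63, Pow(139, -1))), 1116)) = Mul(23683, Add(Add(Rational(-185, 31), Mul(63, Rational(1, 139))), 1116)) = Mul(23683, Add(Add(Rational(-185, 31), Rational(63, 139)), 1116)) = Mul(23683, Add(Rational(-23762, 4309), 1116)) = Mul(23683, Rational(4785082, 4309)) = Rational(113325097006, 4309)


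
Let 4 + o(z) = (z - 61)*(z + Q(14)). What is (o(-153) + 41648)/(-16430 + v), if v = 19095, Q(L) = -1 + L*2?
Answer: 68608/2665 ≈ 25.744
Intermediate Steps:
Q(L) = -1 + 2*L
o(z) = -4 + (-61 + z)*(27 + z) (o(z) = -4 + (z - 61)*(z + (-1 + 2*14)) = -4 + (-61 + z)*(z + (-1 + 28)) = -4 + (-61 + z)*(z + 27) = -4 + (-61 + z)*(27 + z))
(o(-153) + 41648)/(-16430 + v) = ((-1651 + (-153)² - 34*(-153)) + 41648)/(-16430 + 19095) = ((-1651 + 23409 + 5202) + 41648)/2665 = (26960 + 41648)*(1/2665) = 68608*(1/2665) = 68608/2665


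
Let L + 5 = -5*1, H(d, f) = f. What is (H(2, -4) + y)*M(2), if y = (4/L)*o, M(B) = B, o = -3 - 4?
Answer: -12/5 ≈ -2.4000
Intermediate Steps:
L = -10 (L = -5 - 5*1 = -5 - 5 = -10)
o = -7
y = 14/5 (y = (4/(-10))*(-7) = (4*(-⅒))*(-7) = -⅖*(-7) = 14/5 ≈ 2.8000)
(H(2, -4) + y)*M(2) = (-4 + 14/5)*2 = -6/5*2 = -12/5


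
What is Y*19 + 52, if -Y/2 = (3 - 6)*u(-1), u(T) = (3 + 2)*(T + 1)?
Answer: 52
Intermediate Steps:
u(T) = 5 + 5*T (u(T) = 5*(1 + T) = 5 + 5*T)
Y = 0 (Y = -2*(3 - 6)*(5 + 5*(-1)) = -(-6)*(5 - 5) = -(-6)*0 = -2*0 = 0)
Y*19 + 52 = 0*19 + 52 = 0 + 52 = 52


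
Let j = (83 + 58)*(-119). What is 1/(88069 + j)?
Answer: 1/71290 ≈ 1.4027e-5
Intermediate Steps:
j = -16779 (j = 141*(-119) = -16779)
1/(88069 + j) = 1/(88069 - 16779) = 1/71290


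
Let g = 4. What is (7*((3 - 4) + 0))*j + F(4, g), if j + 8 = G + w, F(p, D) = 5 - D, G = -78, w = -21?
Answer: 750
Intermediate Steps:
j = -107 (j = -8 + (-78 - 21) = -8 - 99 = -107)
(7*((3 - 4) + 0))*j + F(4, g) = (7*((3 - 4) + 0))*(-107) + (5 - 1*4) = (7*(-1 + 0))*(-107) + (5 - 4) = (7*(-1))*(-107) + 1 = -7*(-107) + 1 = 749 + 1 = 750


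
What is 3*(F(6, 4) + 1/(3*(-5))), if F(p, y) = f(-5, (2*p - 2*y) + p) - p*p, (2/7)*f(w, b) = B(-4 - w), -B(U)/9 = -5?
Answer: 3643/10 ≈ 364.30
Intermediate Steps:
B(U) = 45 (B(U) = -9*(-5) = 45)
f(w, b) = 315/2 (f(w, b) = (7/2)*45 = 315/2)
F(p, y) = 315/2 - p**2 (F(p, y) = 315/2 - p*p = 315/2 - p**2)
3*(F(6, 4) + 1/(3*(-5))) = 3*((315/2 - 1*6**2) + 1/(3*(-5))) = 3*((315/2 - 1*36) + 1/(-15)) = 3*((315/2 - 36) - 1/15) = 3*(243/2 - 1/15) = 3*(3643/30) = 3643/10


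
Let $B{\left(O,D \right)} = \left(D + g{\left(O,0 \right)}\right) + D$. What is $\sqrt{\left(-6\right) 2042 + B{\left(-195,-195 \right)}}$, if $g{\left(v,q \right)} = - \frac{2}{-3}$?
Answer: $\frac{2 i \sqrt{28443}}{3} \approx 112.43 i$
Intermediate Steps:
$g{\left(v,q \right)} = \frac{2}{3}$ ($g{\left(v,q \right)} = \left(-2\right) \left(- \frac{1}{3}\right) = \frac{2}{3}$)
$B{\left(O,D \right)} = \frac{2}{3} + 2 D$ ($B{\left(O,D \right)} = \left(D + \frac{2}{3}\right) + D = \left(\frac{2}{3} + D\right) + D = \frac{2}{3} + 2 D$)
$\sqrt{\left(-6\right) 2042 + B{\left(-195,-195 \right)}} = \sqrt{\left(-6\right) 2042 + \left(\frac{2}{3} + 2 \left(-195\right)\right)} = \sqrt{-12252 + \left(\frac{2}{3} - 390\right)} = \sqrt{-12252 - \frac{1168}{3}} = \sqrt{- \frac{37924}{3}} = \frac{2 i \sqrt{28443}}{3}$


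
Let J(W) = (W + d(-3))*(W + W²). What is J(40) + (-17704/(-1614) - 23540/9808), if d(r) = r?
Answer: 120088355429/1978764 ≈ 60689.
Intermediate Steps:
J(W) = (-3 + W)*(W + W²) (J(W) = (W - 3)*(W + W²) = (-3 + W)*(W + W²))
J(40) + (-17704/(-1614) - 23540/9808) = 40*(-3 + 40² - 2*40) + (-17704/(-1614) - 23540/9808) = 40*(-3 + 1600 - 80) + (-17704*(-1/1614) - 23540*1/9808) = 40*1517 + (8852/807 - 5885/2452) = 60680 + 16955909/1978764 = 120088355429/1978764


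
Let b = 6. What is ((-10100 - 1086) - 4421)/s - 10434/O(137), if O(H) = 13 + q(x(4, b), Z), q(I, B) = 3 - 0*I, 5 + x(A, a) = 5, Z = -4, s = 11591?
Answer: -60595103/92728 ≈ -653.47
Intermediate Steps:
x(A, a) = 0 (x(A, a) = -5 + 5 = 0)
q(I, B) = 3 (q(I, B) = 3 - 1*0 = 3 + 0 = 3)
O(H) = 16 (O(H) = 13 + 3 = 16)
((-10100 - 1086) - 4421)/s - 10434/O(137) = ((-10100 - 1086) - 4421)/11591 - 10434/16 = (-11186 - 4421)*(1/11591) - 10434*1/16 = -15607*1/11591 - 5217/8 = -15607/11591 - 5217/8 = -60595103/92728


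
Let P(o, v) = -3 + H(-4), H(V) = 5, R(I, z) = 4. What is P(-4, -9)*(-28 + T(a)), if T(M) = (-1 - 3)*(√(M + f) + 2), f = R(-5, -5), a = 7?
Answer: -72 - 8*√11 ≈ -98.533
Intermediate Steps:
f = 4
P(o, v) = 2 (P(o, v) = -3 + 5 = 2)
T(M) = -8 - 4*√(4 + M) (T(M) = (-1 - 3)*(√(M + 4) + 2) = -4*(√(4 + M) + 2) = -4*(2 + √(4 + M)) = -8 - 4*√(4 + M))
P(-4, -9)*(-28 + T(a)) = 2*(-28 + (-8 - 4*√(4 + 7))) = 2*(-28 + (-8 - 4*√11)) = 2*(-36 - 4*√11) = -72 - 8*√11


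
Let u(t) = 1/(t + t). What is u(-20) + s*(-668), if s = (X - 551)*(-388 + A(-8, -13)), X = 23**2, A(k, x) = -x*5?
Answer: -189872321/40 ≈ -4.7468e+6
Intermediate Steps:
A(k, x) = -5*x
u(t) = 1/(2*t)
X = 529
s = 7106 (s = (529 - 551)*(-388 - 5*(-13)) = -22*(-388 + 65) = -22*(-323) = 7106)
u(-20) + s*(-668) = (1/2)/(-20) + 7106*(-668) = (1/2)*(-1/20) - 4746808 = -1/40 - 4746808 = -189872321/40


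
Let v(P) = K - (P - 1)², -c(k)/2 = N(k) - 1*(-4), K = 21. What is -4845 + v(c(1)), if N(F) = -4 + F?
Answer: -4833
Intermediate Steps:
c(k) = -2*k (c(k) = -2*((-4 + k) - 1*(-4)) = -2*((-4 + k) + 4) = -2*k)
v(P) = 21 - (-1 + P)² (v(P) = 21 - (P - 1)² = 21 - (-1 + P)²)
-4845 + v(c(1)) = -4845 + (21 - (-1 - 2*1)²) = -4845 + (21 - (-1 - 2)²) = -4845 + (21 - 1*(-3)²) = -4845 + (21 - 1*9) = -4845 + (21 - 9) = -4845 + 12 = -4833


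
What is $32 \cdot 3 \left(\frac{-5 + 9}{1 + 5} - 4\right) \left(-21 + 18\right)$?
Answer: $960$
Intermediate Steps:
$32 \cdot 3 \left(\frac{-5 + 9}{1 + 5} - 4\right) \left(-21 + 18\right) = 96 \left(\frac{4}{6} - 4\right) \left(-3\right) = 96 \left(4 \cdot \frac{1}{6} - 4\right) \left(-3\right) = 96 \left(\frac{2}{3} - 4\right) \left(-3\right) = 96 \left(\left(- \frac{10}{3}\right) \left(-3\right)\right) = 96 \cdot 10 = 960$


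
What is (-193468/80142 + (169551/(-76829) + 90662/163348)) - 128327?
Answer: -32267921253649473671/251442789993966 ≈ -1.2833e+5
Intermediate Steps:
(-193468/80142 + (169551/(-76829) + 90662/163348)) - 128327 = (-193468*1/80142 + (169551*(-1/76829) + 90662*(1/163348))) - 128327 = (-96734/40071 + (-169551/76829 + 45331/81674)) - 128327 = (-96734/40071 - 10365172975/6274931746) - 128327 = -1022342093798789/251442789993966 - 128327 = -32267921253649473671/251442789993966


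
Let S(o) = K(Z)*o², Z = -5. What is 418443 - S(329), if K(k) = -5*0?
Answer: 418443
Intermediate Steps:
K(k) = 0
S(o) = 0 (S(o) = 0*o² = 0)
418443 - S(329) = 418443 - 1*0 = 418443 + 0 = 418443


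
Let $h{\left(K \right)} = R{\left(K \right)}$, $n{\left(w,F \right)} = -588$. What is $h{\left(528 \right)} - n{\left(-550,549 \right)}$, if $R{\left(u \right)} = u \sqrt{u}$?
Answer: $588 + 2112 \sqrt{33} \approx 12721.0$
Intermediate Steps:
$R{\left(u \right)} = u^{\frac{3}{2}}$
$h{\left(K \right)} = K^{\frac{3}{2}}$
$h{\left(528 \right)} - n{\left(-550,549 \right)} = 528^{\frac{3}{2}} - -588 = 2112 \sqrt{33} + 588 = 588 + 2112 \sqrt{33}$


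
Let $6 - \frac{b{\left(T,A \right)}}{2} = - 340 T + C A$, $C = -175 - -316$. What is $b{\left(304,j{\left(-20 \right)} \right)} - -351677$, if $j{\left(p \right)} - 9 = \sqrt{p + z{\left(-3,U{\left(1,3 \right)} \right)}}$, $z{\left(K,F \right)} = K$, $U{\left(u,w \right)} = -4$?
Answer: $555871 - 282 i \sqrt{23} \approx 5.5587 \cdot 10^{5} - 1352.4 i$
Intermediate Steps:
$C = 141$ ($C = -175 + 316 = 141$)
$j{\left(p \right)} = 9 + \sqrt{-3 + p}$ ($j{\left(p \right)} = 9 + \sqrt{p - 3} = 9 + \sqrt{-3 + p}$)
$b{\left(T,A \right)} = 12 - 282 A + 680 T$ ($b{\left(T,A \right)} = 12 - 2 \left(- 340 T + 141 A\right) = 12 - \left(- 680 T + 282 A\right) = 12 - 282 A + 680 T$)
$b{\left(304,j{\left(-20 \right)} \right)} - -351677 = \left(12 - 282 \left(9 + \sqrt{-3 - 20}\right) + 680 \cdot 304\right) - -351677 = \left(12 - 282 \left(9 + \sqrt{-23}\right) + 206720\right) + 351677 = \left(12 - 282 \left(9 + i \sqrt{23}\right) + 206720\right) + 351677 = \left(12 - \left(2538 + 282 i \sqrt{23}\right) + 206720\right) + 351677 = \left(204194 - 282 i \sqrt{23}\right) + 351677 = 555871 - 282 i \sqrt{23}$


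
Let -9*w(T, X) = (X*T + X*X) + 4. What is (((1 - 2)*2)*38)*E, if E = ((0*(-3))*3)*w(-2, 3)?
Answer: 0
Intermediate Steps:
w(T, X) = -4/9 - X²/9 - T*X/9 (w(T, X) = -((X*T + X*X) + 4)/9 = -((T*X + X²) + 4)/9 = -((X² + T*X) + 4)/9 = -(4 + X² + T*X)/9 = -4/9 - X²/9 - T*X/9)
E = 0 (E = ((0*(-3))*3)*(-4/9 - ⅑*3² - ⅑*(-2)*3) = (0*3)*(-4/9 - ⅑*9 + ⅔) = 0*(-4/9 - 1 + ⅔) = 0*(-7/9) = 0)
(((1 - 2)*2)*38)*E = (((1 - 2)*2)*38)*0 = (-1*2*38)*0 = -2*38*0 = -76*0 = 0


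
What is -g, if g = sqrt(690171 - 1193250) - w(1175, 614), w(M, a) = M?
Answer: 1175 - 23*I*sqrt(951) ≈ 1175.0 - 709.28*I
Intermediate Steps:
g = -1175 + 23*I*sqrt(951) (g = sqrt(690171 - 1193250) - 1*1175 = sqrt(-503079) - 1175 = 23*I*sqrt(951) - 1175 = -1175 + 23*I*sqrt(951) ≈ -1175.0 + 709.28*I)
-g = -(-1175 + 23*I*sqrt(951)) = 1175 - 23*I*sqrt(951)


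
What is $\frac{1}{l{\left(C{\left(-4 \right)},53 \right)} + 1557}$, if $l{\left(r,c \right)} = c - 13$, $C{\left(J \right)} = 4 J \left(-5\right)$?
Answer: $\frac{1}{1597} \approx 0.00062617$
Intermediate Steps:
$C{\left(J \right)} = - 20 J$
$l{\left(r,c \right)} = -13 + c$
$\frac{1}{l{\left(C{\left(-4 \right)},53 \right)} + 1557} = \frac{1}{\left(-13 + 53\right) + 1557} = \frac{1}{40 + 1557} = \frac{1}{1597}$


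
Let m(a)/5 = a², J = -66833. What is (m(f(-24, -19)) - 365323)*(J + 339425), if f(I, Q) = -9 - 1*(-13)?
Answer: -99562319856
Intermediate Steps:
f(I, Q) = 4 (f(I, Q) = -9 + 13 = 4)
m(a) = 5*a²
(m(f(-24, -19)) - 365323)*(J + 339425) = (5*4² - 365323)*(-66833 + 339425) = (5*16 - 365323)*272592 = (80 - 365323)*272592 = -365243*272592 = -99562319856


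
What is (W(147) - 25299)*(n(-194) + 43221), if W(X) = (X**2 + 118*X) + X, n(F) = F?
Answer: 593901681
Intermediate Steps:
W(X) = X**2 + 119*X
(W(147) - 25299)*(n(-194) + 43221) = (147*(119 + 147) - 25299)*(-194 + 43221) = (147*266 - 25299)*43027 = (39102 - 25299)*43027 = 13803*43027 = 593901681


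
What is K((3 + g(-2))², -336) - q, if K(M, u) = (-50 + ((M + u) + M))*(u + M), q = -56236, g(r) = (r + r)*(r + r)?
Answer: 64636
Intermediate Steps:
g(r) = 4*r² (g(r) = (2*r)*(2*r) = 4*r²)
K(M, u) = (M + u)*(-50 + u + 2*M) (K(M, u) = (-50 + (u + 2*M))*(M + u) = (-50 + u + 2*M)*(M + u) = (M + u)*(-50 + u + 2*M))
K((3 + g(-2))², -336) - q = ((-336)² - 50*(3 + 4*(-2)²)² - 50*(-336) + 2*((3 + 4*(-2)²)²)² + 3*(3 + 4*(-2)²)²*(-336)) - 1*(-56236) = (112896 - 50*(3 + 4*4)² + 16800 + 2*((3 + 4*4)²)² + 3*(3 + 4*4)²*(-336)) + 56236 = (112896 - 50*(3 + 16)² + 16800 + 2*((3 + 16)²)² + 3*(3 + 16)²*(-336)) + 56236 = (112896 - 50*19² + 16800 + 2*(19²)² + 3*19²*(-336)) + 56236 = (112896 - 50*361 + 16800 + 2*361² + 3*361*(-336)) + 56236 = (112896 - 18050 + 16800 + 2*130321 - 363888) + 56236 = (112896 - 18050 + 16800 + 260642 - 363888) + 56236 = 8400 + 56236 = 64636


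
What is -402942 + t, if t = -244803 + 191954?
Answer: -455791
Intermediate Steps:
t = -52849
-402942 + t = -402942 - 52849 = -455791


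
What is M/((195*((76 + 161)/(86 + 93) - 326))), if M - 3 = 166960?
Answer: -29886377/11332815 ≈ -2.6372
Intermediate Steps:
M = 166963 (M = 3 + 166960 = 166963)
M/((195*((76 + 161)/(86 + 93) - 326))) = 166963/((195*((76 + 161)/(86 + 93) - 326))) = 166963/((195*(237/179 - 326))) = 166963/((195*(-58117/179))) = 166963/(-11332815/179) = 166963*(-179/11332815) = -29886377/11332815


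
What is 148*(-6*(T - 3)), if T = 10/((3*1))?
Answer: -296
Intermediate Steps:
T = 10/3 ≈ 3.3333
148*(-6*(T - 3)) = 148*(-6*(10/3 - 3)) = 148*(-6*⅓) = 148*(-2) = -296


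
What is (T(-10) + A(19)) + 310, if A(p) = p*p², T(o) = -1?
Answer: 7168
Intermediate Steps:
A(p) = p³
(T(-10) + A(19)) + 310 = (-1 + 19³) + 310 = (-1 + 6859) + 310 = 6858 + 310 = 7168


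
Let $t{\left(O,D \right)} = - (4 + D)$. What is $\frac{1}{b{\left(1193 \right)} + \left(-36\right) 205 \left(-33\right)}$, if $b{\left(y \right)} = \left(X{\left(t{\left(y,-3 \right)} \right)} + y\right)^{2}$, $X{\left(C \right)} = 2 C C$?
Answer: $\frac{1}{1671565} \approx 5.9824 \cdot 10^{-7}$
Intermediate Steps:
$t{\left(O,D \right)} = -4 - D$
$X{\left(C \right)} = 2 C^{2}$
$b{\left(y \right)} = \left(2 + y\right)^{2}$ ($b{\left(y \right)} = \left(2 \left(-4 - -3\right)^{2} + y\right)^{2} = \left(2 \left(-4 + 3\right)^{2} + y\right)^{2} = \left(2 \left(-1\right)^{2} + y\right)^{2} = \left(2 \cdot 1 + y\right)^{2} = \left(2 + y\right)^{2}$)
$\frac{1}{b{\left(1193 \right)} + \left(-36\right) 205 \left(-33\right)} = \frac{1}{\left(2 + 1193\right)^{2} + \left(-36\right) 205 \left(-33\right)} = \frac{1}{1195^{2} - -243540} = \frac{1}{1428025 + 243540} = \frac{1}{1671565}$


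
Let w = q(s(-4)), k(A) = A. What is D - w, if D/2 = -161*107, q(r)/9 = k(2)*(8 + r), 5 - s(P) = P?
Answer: -34760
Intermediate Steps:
s(P) = 5 - P
q(r) = 144 + 18*r (q(r) = 9*(2*(8 + r)) = 9*(16 + 2*r) = 144 + 18*r)
w = 306 (w = 144 + 18*(5 - 1*(-4)) = 144 + 18*(5 + 4) = 144 + 18*9 = 144 + 162 = 306)
D = -34454 (D = 2*(-161*107) = 2*(-17227) = -34454)
D - w = -34454 - 1*306 = -34454 - 306 = -34760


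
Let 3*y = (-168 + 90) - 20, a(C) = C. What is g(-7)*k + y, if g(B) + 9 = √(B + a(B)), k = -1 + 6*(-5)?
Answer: 739/3 - 31*I*√14 ≈ 246.33 - 115.99*I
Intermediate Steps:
k = -31 (k = -1 - 30 = -31)
g(B) = -9 + √2*√B (g(B) = -9 + √(B + B) = -9 + √(2*B) = -9 + √2*√B)
y = -98/3 (y = ((-168 + 90) - 20)/3 = (-78 - 20)/3 = (⅓)*(-98) = -98/3 ≈ -32.667)
g(-7)*k + y = (-9 + √2*√(-7))*(-31) - 98/3 = (-9 + √2*(I*√7))*(-31) - 98/3 = (-9 + I*√14)*(-31) - 98/3 = (279 - 31*I*√14) - 98/3 = 739/3 - 31*I*√14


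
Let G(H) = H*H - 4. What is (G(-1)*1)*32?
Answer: -96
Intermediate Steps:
G(H) = -4 + H² (G(H) = H² - 4 = -4 + H²)
(G(-1)*1)*32 = ((-4 + (-1)²)*1)*32 = ((-4 + 1)*1)*32 = -3*1*32 = -3*32 = -96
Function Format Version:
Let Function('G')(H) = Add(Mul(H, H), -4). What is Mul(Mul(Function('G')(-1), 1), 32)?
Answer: -96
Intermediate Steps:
Function('G')(H) = Add(-4, Pow(H, 2)) (Function('G')(H) = Add(Pow(H, 2), -4) = Add(-4, Pow(H, 2)))
Mul(Mul(Function('G')(-1), 1), 32) = Mul(Mul(Add(-4, Pow(-1, 2)), 1), 32) = Mul(Mul(Add(-4, 1), 1), 32) = Mul(Mul(-3, 1), 32) = Mul(-3, 32) = -96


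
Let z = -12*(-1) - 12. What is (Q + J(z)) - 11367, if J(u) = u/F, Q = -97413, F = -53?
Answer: -108780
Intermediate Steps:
z = 0 (z = 12 - 12 = 0)
J(u) = -u/53 (J(u) = u/(-53) = u*(-1/53) = -u/53)
(Q + J(z)) - 11367 = (-97413 - 1/53*0) - 11367 = (-97413 + 0) - 11367 = -97413 - 11367 = -108780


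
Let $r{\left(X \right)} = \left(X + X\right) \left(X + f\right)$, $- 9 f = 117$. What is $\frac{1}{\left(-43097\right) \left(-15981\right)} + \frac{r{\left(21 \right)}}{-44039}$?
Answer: $- \frac{231414296713}{30331119501123} \approx -0.0076296$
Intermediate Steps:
$f = -13$ ($f = \left(- \frac{1}{9}\right) 117 = -13$)
$r{\left(X \right)} = 2 X \left(-13 + X\right)$ ($r{\left(X \right)} = \left(X + X\right) \left(X - 13\right) = 2 X \left(-13 + X\right)$)
$\frac{1}{\left(-43097\right) \left(-15981\right)} + \frac{r{\left(21 \right)}}{-44039} = \frac{1}{\left(-43097\right) \left(-15981\right)} + \frac{2 \cdot 21 \left(-13 + 21\right)}{-44039} = \left(- \frac{1}{43097}\right) \left(- \frac{1}{15981}\right) + 2 \cdot 21 \cdot 8 \left(- \frac{1}{44039}\right) = \frac{1}{688733157} + 336 \left(- \frac{1}{44039}\right) = \frac{1}{688733157} - \frac{336}{44039} = - \frac{231414296713}{30331119501123}$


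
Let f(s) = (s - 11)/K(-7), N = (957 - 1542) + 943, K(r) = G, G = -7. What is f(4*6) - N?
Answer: -2519/7 ≈ -359.86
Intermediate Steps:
K(r) = -7
N = 358 (N = -585 + 943 = 358)
f(s) = 11/7 - s/7 (f(s) = (s - 11)/(-7) = (-11 + s)*(-1/7) = 11/7 - s/7)
f(4*6) - N = (11/7 - 4*6/7) - 1*358 = (11/7 - 1/7*24) - 358 = (11/7 - 24/7) - 358 = -13/7 - 358 = -2519/7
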